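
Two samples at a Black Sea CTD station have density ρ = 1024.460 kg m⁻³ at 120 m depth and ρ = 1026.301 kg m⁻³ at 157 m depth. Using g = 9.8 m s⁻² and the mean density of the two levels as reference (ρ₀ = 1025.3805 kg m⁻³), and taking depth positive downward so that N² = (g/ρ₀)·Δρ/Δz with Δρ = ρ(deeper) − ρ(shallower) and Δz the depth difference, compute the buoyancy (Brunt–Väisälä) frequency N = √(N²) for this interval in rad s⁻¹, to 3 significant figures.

Δρ = 1026.301 − 1024.460 = 1.841 kg m⁻³ over Δz = 157 − 120 = 37 m.
N² = (9.8/1025.3805) × (1.841/37) = 4.7555 × 10⁻⁴ s⁻².
N = √(4.7555 × 10⁻⁴) = 0.021807 rad s⁻¹ ≈ 0.0218 rad s⁻¹.

0.0218 rad s⁻¹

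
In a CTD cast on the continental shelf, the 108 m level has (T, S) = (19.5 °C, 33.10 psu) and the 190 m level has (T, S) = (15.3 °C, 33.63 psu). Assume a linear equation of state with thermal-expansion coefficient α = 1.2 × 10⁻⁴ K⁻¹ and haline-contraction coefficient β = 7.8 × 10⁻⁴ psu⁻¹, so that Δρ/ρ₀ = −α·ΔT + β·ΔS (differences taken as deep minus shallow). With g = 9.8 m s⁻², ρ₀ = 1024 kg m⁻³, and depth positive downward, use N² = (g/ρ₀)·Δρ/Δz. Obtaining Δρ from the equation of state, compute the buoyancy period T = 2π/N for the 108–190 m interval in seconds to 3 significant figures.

600 s

ΔT = -4.2 K, ΔS = +0.53 psu (deep − shallow).
Δρ/ρ₀ = −αΔT + βΔS = 5.04 × 10⁻⁴ + 4.134 × 10⁻⁴ = 9.174 × 10⁻⁴, so Δρ ≈ 0.9394 kg m⁻³.
N² = (g/ρ₀)·Δρ/Δz = g·(Δρ/ρ₀)/Δz = 9.8 × 9.174 × 10⁻⁴ / 82 = 1.0964 × 10⁻⁴ s⁻².
N = √(1.0964 × 10⁻⁴) = 0.010471 rad s⁻¹ → T = 2π/N = 600.06 s ≈ 600 s.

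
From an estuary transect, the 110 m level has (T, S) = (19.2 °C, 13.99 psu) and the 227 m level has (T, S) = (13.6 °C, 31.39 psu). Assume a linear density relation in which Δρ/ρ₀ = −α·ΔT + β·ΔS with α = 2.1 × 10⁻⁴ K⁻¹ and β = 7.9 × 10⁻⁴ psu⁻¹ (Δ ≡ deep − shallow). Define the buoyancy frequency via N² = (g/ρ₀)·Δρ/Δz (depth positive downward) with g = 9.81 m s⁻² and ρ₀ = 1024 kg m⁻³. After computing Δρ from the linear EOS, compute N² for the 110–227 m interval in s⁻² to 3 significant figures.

1.25 × 10⁻³ s⁻²

ΔT = -5.6 K, ΔS = +17.40 psu (deep − shallow).
Δρ/ρ₀ = −αΔT + βΔS = 1.176 × 10⁻³ + 0.013746 = 0.014922, so Δρ ≈ 15.28 kg m⁻³.
N² = (g/ρ₀)·Δρ/Δz = g·(Δρ/ρ₀)/Δz = 9.81 × 0.014922 / 117 = 1.2512 × 10⁻³ s⁻² ≈ 1.25 × 10⁻³ s⁻².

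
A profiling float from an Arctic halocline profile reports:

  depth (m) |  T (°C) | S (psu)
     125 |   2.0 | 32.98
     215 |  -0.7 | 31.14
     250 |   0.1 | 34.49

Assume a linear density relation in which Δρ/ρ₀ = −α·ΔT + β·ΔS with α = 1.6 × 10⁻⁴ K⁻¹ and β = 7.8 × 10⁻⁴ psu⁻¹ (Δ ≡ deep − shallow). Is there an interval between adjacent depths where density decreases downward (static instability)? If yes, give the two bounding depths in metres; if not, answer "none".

Evaluate Δρ/ρ₀ = −αΔT + βΔS across each adjacent pair:
  125–215 m: −αΔT+βΔS = −(1.6 × 10⁻⁴)(-2.7)+(7.8 × 10⁻⁴)(-1.84) = -1.0 × 10⁻³ → UNSTABLE
  215–250 m: −αΔT+βΔS = −(1.6 × 10⁻⁴)(+0.8)+(7.8 × 10⁻⁴)(+3.35) = 2.5 × 10⁻³ → stable
The 125–215 m interval has Δρ < 0: lighter water underlies denser water.

125–215 m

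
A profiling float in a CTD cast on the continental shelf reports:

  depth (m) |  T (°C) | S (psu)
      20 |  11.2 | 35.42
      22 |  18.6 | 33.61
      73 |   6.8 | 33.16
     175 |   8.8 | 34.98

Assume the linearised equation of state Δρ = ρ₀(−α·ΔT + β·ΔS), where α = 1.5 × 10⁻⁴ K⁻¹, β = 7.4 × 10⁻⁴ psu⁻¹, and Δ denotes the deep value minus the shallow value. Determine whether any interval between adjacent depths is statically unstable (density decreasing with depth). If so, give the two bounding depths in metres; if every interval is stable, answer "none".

20–22 m

Evaluate Δρ/ρ₀ = −αΔT + βΔS across each adjacent pair:
  20–22 m: −αΔT+βΔS = −(1.5 × 10⁻⁴)(+7.4)+(7.4 × 10⁻⁴)(-1.81) = -2.4 × 10⁻³ → UNSTABLE
  22–73 m: −αΔT+βΔS = −(1.5 × 10⁻⁴)(-11.8)+(7.4 × 10⁻⁴)(-0.45) = 1.4 × 10⁻³ → stable
  73–175 m: −αΔT+βΔS = −(1.5 × 10⁻⁴)(+2.0)+(7.4 × 10⁻⁴)(+1.82) = 1.0 × 10⁻³ → stable
The 20–22 m interval has Δρ < 0: lighter water underlies denser water.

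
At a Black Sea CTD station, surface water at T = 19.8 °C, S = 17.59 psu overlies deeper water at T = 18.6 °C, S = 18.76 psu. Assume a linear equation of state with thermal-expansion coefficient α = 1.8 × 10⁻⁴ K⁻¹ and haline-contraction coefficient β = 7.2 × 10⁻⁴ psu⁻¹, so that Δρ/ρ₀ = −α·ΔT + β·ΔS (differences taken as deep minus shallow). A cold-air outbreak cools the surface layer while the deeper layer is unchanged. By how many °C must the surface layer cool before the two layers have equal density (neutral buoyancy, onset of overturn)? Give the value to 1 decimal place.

Neutral buoyancy requires Δρ = 0, i.e. −α(T_deep − T_surf′) + β(S_deep − S_surf) = 0.
T_surf′ = T_deep − (β/α)·ΔS = 18.6 − (7.2 × 10⁻⁴/1.8 × 10⁻⁴)·(+1.17) = 13.920 °C.
Cooling required: 19.8 − (13.920) = 5.880 °C.

5.9 °C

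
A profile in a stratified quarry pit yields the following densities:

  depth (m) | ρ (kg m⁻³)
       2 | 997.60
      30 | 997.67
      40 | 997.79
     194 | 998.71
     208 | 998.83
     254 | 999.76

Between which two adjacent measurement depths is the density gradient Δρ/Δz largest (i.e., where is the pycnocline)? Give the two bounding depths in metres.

208–254 m

Compute the density gradient over each adjacent pair:
  2–30 m: Δρ/Δz = 0.07/28 = 2.5 × 10⁻³ kg m⁻⁴
  30–40 m: Δρ/Δz = 0.12/10 = 0.012 kg m⁻⁴
  40–194 m: Δρ/Δz = 0.92/154 = 6.0 × 10⁻³ kg m⁻⁴
  194–208 m: Δρ/Δz = 0.12/14 = 8.6 × 10⁻³ kg m⁻⁴
  208–254 m: Δρ/Δz = 0.93/46 = 0.020 kg m⁻⁴
The largest gradient is in the 208–254 m interval — the pycnocline.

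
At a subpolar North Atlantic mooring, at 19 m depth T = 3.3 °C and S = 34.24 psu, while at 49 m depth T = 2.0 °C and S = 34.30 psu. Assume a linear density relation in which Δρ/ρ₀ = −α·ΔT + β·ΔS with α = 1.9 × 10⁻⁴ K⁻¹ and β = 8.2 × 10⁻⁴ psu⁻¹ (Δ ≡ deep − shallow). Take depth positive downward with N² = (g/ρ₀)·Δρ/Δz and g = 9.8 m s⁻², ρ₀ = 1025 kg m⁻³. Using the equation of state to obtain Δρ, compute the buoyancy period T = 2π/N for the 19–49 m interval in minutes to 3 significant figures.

ΔT = -1.3 K, ΔS = +0.06 psu (deep − shallow).
Δρ/ρ₀ = −αΔT + βΔS = 2.47 × 10⁻⁴ + 4.92 × 10⁻⁵ = 2.962 × 10⁻⁴, so Δρ ≈ 0.3036 kg m⁻³.
N² = (g/ρ₀)·Δρ/Δz = g·(Δρ/ρ₀)/Δz = 9.8 × 2.962 × 10⁻⁴ / 30 = 9.6759 × 10⁻⁵ s⁻².
N = √(9.6759 × 10⁻⁵) = 9.8366 × 10⁻³ rad s⁻¹ → T = 2π/N = 638.76 s = 10.646 min ≈ 10.6 min.

10.6 min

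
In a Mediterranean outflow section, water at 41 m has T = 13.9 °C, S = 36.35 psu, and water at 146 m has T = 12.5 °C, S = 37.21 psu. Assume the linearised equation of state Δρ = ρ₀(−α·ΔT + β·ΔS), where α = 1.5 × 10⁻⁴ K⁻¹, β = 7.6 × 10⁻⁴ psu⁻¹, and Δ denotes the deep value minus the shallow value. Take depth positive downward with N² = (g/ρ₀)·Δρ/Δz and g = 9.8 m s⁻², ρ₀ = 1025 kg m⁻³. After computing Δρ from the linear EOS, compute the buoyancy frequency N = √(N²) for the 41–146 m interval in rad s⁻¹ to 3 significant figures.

8.98 × 10⁻³ rad s⁻¹

ΔT = -1.4 K, ΔS = +0.86 psu (deep − shallow).
Δρ/ρ₀ = −αΔT + βΔS = 2.10 × 10⁻⁴ + 6.536 × 10⁻⁴ = 8.636 × 10⁻⁴, so Δρ ≈ 0.8852 kg m⁻³.
N² = (g/ρ₀)·Δρ/Δz = g·(Δρ/ρ₀)/Δz = 9.8 × 8.636 × 10⁻⁴ / 105 = 8.0603 × 10⁻⁵ s⁻².
N = √(8.0603 × 10⁻⁵) = 8.9779 × 10⁻³ rad s⁻¹ ≈ 8.98 × 10⁻³ rad s⁻¹.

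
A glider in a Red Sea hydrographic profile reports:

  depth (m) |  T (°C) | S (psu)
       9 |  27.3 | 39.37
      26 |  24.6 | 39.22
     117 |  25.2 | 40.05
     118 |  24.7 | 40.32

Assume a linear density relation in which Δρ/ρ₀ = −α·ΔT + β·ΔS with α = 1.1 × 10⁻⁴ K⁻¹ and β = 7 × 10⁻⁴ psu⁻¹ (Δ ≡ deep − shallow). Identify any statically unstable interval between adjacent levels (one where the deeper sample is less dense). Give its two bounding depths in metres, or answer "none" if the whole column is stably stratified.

none

Evaluate Δρ/ρ₀ = −αΔT + βΔS across each adjacent pair:
  9–26 m: −αΔT+βΔS = −(1.1 × 10⁻⁴)(-2.7)+(7 × 10⁻⁴)(-0.15) = 1.9 × 10⁻⁴ → stable
  26–117 m: −αΔT+βΔS = −(1.1 × 10⁻⁴)(+0.6)+(7 × 10⁻⁴)(+0.83) = 5.1 × 10⁻⁴ → stable
  117–118 m: −αΔT+βΔS = −(1.1 × 10⁻⁴)(-0.5)+(7 × 10⁻⁴)(+0.27) = 2.4 × 10⁻⁴ → stable
Every interval has Δρ > 0: the column is stably stratified throughout.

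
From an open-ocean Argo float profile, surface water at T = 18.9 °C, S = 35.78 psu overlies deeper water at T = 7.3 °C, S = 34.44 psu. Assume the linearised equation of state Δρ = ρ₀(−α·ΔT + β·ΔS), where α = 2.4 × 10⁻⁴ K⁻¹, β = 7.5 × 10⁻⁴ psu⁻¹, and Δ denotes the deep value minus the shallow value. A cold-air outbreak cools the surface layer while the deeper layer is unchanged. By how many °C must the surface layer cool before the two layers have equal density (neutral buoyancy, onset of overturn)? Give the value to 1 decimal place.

7.4 °C

Neutral buoyancy requires Δρ = 0, i.e. −α(T_deep − T_surf′) + β(S_deep − S_surf) = 0.
T_surf′ = T_deep − (β/α)·ΔS = 7.3 − (7.5 × 10⁻⁴/2.4 × 10⁻⁴)·(-1.34) = 11.488 °C.
Cooling required: 18.9 − (11.488) = 7.412 °C.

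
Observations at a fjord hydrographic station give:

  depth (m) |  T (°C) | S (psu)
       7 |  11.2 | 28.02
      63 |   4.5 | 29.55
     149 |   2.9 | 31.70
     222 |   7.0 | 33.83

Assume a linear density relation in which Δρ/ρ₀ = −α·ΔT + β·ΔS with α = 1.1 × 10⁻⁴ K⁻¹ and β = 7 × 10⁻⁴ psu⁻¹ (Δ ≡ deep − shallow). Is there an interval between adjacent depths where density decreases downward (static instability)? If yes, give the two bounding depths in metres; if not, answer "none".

none

Evaluate Δρ/ρ₀ = −αΔT + βΔS across each adjacent pair:
  7–63 m: −αΔT+βΔS = −(1.1 × 10⁻⁴)(-6.7)+(7 × 10⁻⁴)(+1.53) = 1.8 × 10⁻³ → stable
  63–149 m: −αΔT+βΔS = −(1.1 × 10⁻⁴)(-1.6)+(7 × 10⁻⁴)(+2.15) = 1.7 × 10⁻³ → stable
  149–222 m: −αΔT+βΔS = −(1.1 × 10⁻⁴)(+4.1)+(7 × 10⁻⁴)(+2.13) = 1.0 × 10⁻³ → stable
Every interval has Δρ > 0: the column is stably stratified throughout.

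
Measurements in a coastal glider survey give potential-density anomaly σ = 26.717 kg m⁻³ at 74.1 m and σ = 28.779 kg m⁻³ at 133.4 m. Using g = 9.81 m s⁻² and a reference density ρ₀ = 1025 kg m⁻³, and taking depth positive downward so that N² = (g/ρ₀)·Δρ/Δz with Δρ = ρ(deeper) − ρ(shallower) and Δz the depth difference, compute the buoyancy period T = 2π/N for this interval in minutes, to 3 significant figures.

5.74 min

Δρ = 1028.779 − 1026.717 = 2.062 kg m⁻³ over Δz = 133.4 − 74.1 = 59.3 m.
N² = (9.81/1025) × (2.062/59.3) = 3.3280 × 10⁻⁴ s⁻².
N = √(3.3280 × 10⁻⁴) = 0.018243 rad s⁻¹, so T = 2π/N = 344.42 s = 5.7403 min ≈ 5.74 min.
A positive N² confirms static stability across the interval.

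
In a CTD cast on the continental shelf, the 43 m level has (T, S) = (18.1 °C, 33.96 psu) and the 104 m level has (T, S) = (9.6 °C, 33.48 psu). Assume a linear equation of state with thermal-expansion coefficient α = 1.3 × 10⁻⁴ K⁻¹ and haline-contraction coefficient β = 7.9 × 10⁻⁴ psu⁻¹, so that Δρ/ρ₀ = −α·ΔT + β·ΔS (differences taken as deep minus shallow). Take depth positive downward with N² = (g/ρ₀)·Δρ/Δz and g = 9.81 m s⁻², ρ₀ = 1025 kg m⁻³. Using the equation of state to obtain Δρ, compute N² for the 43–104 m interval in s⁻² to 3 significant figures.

ΔT = -8.5 K, ΔS = -0.48 psu (deep − shallow).
Δρ/ρ₀ = −αΔT + βΔS = 1.105 × 10⁻³ − 3.792 × 10⁻⁴ = 7.258 × 10⁻⁴, so Δρ ≈ 0.7439 kg m⁻³.
N² = (g/ρ₀)·Δρ/Δz = g·(Δρ/ρ₀)/Δz = 9.81 × 7.258 × 10⁻⁴ / 61 = 1.1672 × 10⁻⁴ s⁻² ≈ 1.17 × 10⁻⁴ s⁻².

1.17 × 10⁻⁴ s⁻²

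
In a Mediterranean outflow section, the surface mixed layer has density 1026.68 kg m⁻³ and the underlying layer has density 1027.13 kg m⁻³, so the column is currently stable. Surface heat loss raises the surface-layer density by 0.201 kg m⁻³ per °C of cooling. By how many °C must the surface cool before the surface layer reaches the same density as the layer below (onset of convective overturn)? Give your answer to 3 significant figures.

Density deficit of the surface layer: 1027.13 − 1026.68 = 0.45 kg m⁻³.
Required change = 0.45 / 0.201 = 2.24 °C.

2.24 °C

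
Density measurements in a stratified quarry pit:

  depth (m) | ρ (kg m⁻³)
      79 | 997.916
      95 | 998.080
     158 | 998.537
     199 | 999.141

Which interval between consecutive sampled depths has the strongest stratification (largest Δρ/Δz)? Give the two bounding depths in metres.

158–199 m

Compute the density gradient over each adjacent pair:
  79–95 m: Δρ/Δz = 0.164/16 = 0.010 kg m⁻⁴
  95–158 m: Δρ/Δz = 0.457/63 = 7.3 × 10⁻³ kg m⁻⁴
  158–199 m: Δρ/Δz = 0.604/41 = 0.015 kg m⁻⁴
The largest gradient is in the 158–199 m interval — the pycnocline.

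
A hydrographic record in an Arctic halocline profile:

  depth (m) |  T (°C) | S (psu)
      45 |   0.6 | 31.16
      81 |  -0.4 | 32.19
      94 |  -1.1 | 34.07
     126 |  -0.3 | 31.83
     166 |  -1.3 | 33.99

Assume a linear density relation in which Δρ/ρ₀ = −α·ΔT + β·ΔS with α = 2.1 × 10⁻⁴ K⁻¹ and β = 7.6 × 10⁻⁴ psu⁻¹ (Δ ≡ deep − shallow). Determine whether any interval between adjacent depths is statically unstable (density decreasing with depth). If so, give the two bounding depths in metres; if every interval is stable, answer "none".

Evaluate Δρ/ρ₀ = −αΔT + βΔS across each adjacent pair:
  45–81 m: −αΔT+βΔS = −(2.1 × 10⁻⁴)(-1.0)+(7.6 × 10⁻⁴)(+1.03) = 9.9 × 10⁻⁴ → stable
  81–94 m: −αΔT+βΔS = −(2.1 × 10⁻⁴)(-0.7)+(7.6 × 10⁻⁴)(+1.88) = 1.6 × 10⁻³ → stable
  94–126 m: −αΔT+βΔS = −(2.1 × 10⁻⁴)(+0.8)+(7.6 × 10⁻⁴)(-2.24) = -1.9 × 10⁻³ → UNSTABLE
  126–166 m: −αΔT+βΔS = −(2.1 × 10⁻⁴)(-1.0)+(7.6 × 10⁻⁴)(+2.16) = 1.9 × 10⁻³ → stable
The 94–126 m interval has Δρ < 0: lighter water underlies denser water.

94–126 m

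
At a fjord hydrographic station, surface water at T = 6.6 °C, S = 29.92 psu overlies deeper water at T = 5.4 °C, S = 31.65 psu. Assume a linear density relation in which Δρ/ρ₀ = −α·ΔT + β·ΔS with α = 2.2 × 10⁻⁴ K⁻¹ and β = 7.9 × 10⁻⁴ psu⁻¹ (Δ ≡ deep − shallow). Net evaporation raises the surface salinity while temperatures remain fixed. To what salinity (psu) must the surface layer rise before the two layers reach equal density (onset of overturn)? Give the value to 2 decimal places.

31.98 psu

Neutral buoyancy requires −α(T_deep − T_surf) + β(S_deep − S_surf′) = 0.
S_surf′ = S_deep − (α/β)·ΔT = 31.65 − (2.2 × 10⁻⁴/7.9 × 10⁻⁴)·(-1.2) = 31.9842 psu.
Increase required: 31.9842 − 29.92 = 2.0642 psu.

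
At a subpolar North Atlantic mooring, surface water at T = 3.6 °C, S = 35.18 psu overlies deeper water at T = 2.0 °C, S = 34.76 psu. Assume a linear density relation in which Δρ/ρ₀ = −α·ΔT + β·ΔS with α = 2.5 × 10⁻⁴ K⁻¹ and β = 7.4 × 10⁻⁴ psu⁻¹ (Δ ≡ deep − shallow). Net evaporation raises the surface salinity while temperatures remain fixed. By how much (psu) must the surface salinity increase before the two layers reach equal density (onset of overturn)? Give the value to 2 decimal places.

0.12 psu

Neutral buoyancy requires −α(T_deep − T_surf) + β(S_deep − S_surf′) = 0.
S_surf′ = S_deep − (α/β)·ΔT = 34.76 − (2.5 × 10⁻⁴/7.4 × 10⁻⁴)·(-1.6) = 35.3005 psu.
Increase required: 35.3005 − 35.18 = 0.1205 psu.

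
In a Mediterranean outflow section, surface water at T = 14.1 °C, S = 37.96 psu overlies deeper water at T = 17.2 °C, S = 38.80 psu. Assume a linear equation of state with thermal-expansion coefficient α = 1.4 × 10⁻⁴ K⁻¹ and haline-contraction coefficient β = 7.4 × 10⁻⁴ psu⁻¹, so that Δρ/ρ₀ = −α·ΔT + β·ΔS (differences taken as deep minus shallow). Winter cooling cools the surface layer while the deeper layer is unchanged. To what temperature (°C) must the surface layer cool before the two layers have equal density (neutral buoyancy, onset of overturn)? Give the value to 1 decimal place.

12.8 °C

Neutral buoyancy requires Δρ = 0, i.e. −α(T_deep − T_surf′) + β(S_deep − S_surf) = 0.
T_surf′ = T_deep − (β/α)·ΔS = 17.2 − (7.4 × 10⁻⁴/1.4 × 10⁻⁴)·(+0.84) = 12.760 °C.
Cooling required: 14.1 − (12.760) = 1.340 °C.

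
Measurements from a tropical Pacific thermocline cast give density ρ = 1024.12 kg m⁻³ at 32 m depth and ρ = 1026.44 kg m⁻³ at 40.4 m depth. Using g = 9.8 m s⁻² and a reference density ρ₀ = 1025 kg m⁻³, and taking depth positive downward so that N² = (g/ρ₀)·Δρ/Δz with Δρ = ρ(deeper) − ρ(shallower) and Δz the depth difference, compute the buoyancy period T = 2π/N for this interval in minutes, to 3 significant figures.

2.04 min

Δρ = 1026.44 − 1024.12 = 2.32 kg m⁻³ over Δz = 40.4 − 32 = 8.4 m.
N² = (9.8/1025) × (2.32/8.4) = 2.6407 × 10⁻³ s⁻².
N = √(2.6407 × 10⁻³) = 0.051388 rad s⁻¹, so T = 2π/N = 122.27 s = 2.0378 min ≈ 2.04 min.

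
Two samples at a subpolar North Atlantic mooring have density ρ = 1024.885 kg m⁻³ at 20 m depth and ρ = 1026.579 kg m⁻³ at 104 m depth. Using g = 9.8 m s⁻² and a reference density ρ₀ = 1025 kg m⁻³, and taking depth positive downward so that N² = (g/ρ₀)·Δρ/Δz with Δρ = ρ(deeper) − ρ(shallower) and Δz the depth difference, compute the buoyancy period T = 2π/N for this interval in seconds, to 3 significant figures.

452 s

Δρ = 1026.579 − 1024.885 = 1.694 kg m⁻³ over Δz = 104 − 20 = 84 m.
N² = (9.8/1025) × (1.694/84) = 1.9281 × 10⁻⁴ s⁻².
N = √(1.9281 × 10⁻⁴) = 0.013886 rad s⁻¹, so T = 2π/N = 452.48 s ≈ 452 s.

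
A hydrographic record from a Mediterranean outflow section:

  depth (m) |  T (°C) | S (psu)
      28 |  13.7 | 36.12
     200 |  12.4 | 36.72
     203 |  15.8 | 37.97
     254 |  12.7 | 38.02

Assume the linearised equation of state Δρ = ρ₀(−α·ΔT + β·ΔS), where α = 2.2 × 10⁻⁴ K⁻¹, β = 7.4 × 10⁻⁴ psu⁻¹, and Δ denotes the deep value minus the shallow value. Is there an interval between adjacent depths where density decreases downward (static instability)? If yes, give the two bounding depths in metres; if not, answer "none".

Evaluate Δρ/ρ₀ = −αΔT + βΔS across each adjacent pair:
  28–200 m: −αΔT+βΔS = −(2.2 × 10⁻⁴)(-1.3)+(7.4 × 10⁻⁴)(+0.60) = 7.3 × 10⁻⁴ → stable
  200–203 m: −αΔT+βΔS = −(2.2 × 10⁻⁴)(+3.4)+(7.4 × 10⁻⁴)(+1.25) = 1.8 × 10⁻⁴ → stable
  203–254 m: −αΔT+βΔS = −(2.2 × 10⁻⁴)(-3.1)+(7.4 × 10⁻⁴)(+0.05) = 7.2 × 10⁻⁴ → stable
Every interval has Δρ > 0: the column is stably stratified throughout.

none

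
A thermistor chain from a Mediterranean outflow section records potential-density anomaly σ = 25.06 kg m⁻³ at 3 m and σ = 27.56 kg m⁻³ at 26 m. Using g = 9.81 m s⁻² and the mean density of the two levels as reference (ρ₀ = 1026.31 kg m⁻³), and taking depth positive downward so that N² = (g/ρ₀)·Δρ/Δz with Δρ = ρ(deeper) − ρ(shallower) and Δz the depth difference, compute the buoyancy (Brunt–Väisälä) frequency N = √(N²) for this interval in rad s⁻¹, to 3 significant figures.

Δρ = 1027.56 − 1025.06 = 2.50 kg m⁻³ over Δz = 26 − 3 = 23 m.
N² = (9.81/1026.31) × (2.50/23) = 1.0390 × 10⁻³ s⁻².
N = √(1.0390 × 10⁻³) = 0.032234 rad s⁻¹ ≈ 0.0322 rad s⁻¹.
Since Δρ > 0 the layer is stably stratified.

0.0322 rad s⁻¹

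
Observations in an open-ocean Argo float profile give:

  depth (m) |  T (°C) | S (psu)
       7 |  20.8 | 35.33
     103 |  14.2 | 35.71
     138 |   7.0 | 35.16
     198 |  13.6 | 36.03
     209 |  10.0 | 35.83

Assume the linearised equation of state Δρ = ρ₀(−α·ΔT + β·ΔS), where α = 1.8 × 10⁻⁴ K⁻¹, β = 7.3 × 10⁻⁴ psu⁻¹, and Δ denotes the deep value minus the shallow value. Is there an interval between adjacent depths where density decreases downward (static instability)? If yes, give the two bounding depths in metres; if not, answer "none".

Evaluate Δρ/ρ₀ = −αΔT + βΔS across each adjacent pair:
  7–103 m: −αΔT+βΔS = −(1.8 × 10⁻⁴)(-6.6)+(7.3 × 10⁻⁴)(+0.38) = 1.5 × 10⁻³ → stable
  103–138 m: −αΔT+βΔS = −(1.8 × 10⁻⁴)(-7.2)+(7.3 × 10⁻⁴)(-0.55) = 8.9 × 10⁻⁴ → stable
  138–198 m: −αΔT+βΔS = −(1.8 × 10⁻⁴)(+6.6)+(7.3 × 10⁻⁴)(+0.87) = -5.5 × 10⁻⁴ → UNSTABLE
  198–209 m: −αΔT+βΔS = −(1.8 × 10⁻⁴)(-3.6)+(7.3 × 10⁻⁴)(-0.20) = 5.0 × 10⁻⁴ → stable
The 138–198 m interval has Δρ < 0: lighter water underlies denser water.

138–198 m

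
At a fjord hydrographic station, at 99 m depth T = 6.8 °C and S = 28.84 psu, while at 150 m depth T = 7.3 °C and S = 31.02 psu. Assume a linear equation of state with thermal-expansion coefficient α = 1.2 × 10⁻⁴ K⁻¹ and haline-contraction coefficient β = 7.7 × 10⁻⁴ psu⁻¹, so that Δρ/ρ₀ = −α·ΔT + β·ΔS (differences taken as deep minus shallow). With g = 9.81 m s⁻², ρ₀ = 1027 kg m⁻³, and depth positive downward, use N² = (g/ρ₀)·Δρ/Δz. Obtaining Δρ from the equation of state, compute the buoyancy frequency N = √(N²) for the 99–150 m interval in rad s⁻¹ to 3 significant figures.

0.0176 rad s⁻¹

ΔT = +0.5 K, ΔS = +2.18 psu (deep − shallow).
Δρ/ρ₀ = −αΔT + βΔS = -6.00 × 10⁻⁵ + 1.6786 × 10⁻³ = 1.6186 × 10⁻³, so Δρ ≈ 1.662 kg m⁻³.
N² = (g/ρ₀)·Δρ/Δz = g·(Δρ/ρ₀)/Δz = 9.81 × 1.6186 × 10⁻³ / 51 = 3.1134 × 10⁻⁴ s⁻².
N = √(3.1134 × 10⁻⁴) = 0.017645 rad s⁻¹ ≈ 0.0176 rad s⁻¹.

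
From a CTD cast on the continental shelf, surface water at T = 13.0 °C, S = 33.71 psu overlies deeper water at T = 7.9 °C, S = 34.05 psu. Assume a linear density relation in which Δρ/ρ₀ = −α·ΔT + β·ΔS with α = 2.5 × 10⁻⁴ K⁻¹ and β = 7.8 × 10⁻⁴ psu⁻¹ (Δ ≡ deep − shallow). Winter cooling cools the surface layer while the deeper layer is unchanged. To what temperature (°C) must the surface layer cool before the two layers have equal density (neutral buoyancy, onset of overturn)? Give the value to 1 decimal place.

Neutral buoyancy requires Δρ = 0, i.e. −α(T_deep − T_surf′) + β(S_deep − S_surf) = 0.
T_surf′ = T_deep − (β/α)·ΔS = 7.9 − (7.8 × 10⁻⁴/2.5 × 10⁻⁴)·(+0.34) = 6.839 °C.
Cooling required: 13.0 − (6.839) = 6.161 °C.

6.8 °C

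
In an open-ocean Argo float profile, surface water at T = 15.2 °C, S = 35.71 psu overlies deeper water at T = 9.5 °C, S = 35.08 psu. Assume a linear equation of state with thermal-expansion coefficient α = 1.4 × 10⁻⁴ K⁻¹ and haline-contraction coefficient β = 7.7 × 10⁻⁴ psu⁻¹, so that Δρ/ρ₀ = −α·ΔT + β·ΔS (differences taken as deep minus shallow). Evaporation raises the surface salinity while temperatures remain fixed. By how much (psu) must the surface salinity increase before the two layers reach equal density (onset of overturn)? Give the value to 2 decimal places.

0.41 psu

Neutral buoyancy requires −α(T_deep − T_surf) + β(S_deep − S_surf′) = 0.
S_surf′ = S_deep − (α/β)·ΔT = 35.08 − (1.4 × 10⁻⁴/7.7 × 10⁻⁴)·(-5.7) = 36.1164 psu.
Increase required: 36.1164 − 35.71 = 0.4064 psu.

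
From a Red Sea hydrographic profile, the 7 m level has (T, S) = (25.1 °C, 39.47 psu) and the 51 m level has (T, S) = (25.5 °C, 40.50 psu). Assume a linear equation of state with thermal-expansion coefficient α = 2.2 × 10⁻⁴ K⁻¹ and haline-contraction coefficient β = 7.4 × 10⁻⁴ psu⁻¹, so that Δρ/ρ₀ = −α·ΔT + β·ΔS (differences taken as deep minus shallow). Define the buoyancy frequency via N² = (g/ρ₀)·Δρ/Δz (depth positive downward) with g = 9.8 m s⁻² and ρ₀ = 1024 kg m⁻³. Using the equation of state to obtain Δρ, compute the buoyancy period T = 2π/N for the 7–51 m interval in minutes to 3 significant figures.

8.55 min

ΔT = +0.4 K, ΔS = +1.03 psu (deep − shallow).
Δρ/ρ₀ = −αΔT + βΔS = -8.80 × 10⁻⁵ + 7.622 × 10⁻⁴ = 6.742 × 10⁻⁴, so Δρ ≈ 0.6904 kg m⁻³.
N² = (g/ρ₀)·Δρ/Δz = g·(Δρ/ρ₀)/Δz = 9.8 × 6.742 × 10⁻⁴ / 44 = 1.5016 × 10⁻⁴ s⁻².
N = √(1.5016 × 10⁻⁴) = 0.012254 rad s⁻¹ → T = 2π/N = 512.75 s = 8.5458 min ≈ 8.55 min.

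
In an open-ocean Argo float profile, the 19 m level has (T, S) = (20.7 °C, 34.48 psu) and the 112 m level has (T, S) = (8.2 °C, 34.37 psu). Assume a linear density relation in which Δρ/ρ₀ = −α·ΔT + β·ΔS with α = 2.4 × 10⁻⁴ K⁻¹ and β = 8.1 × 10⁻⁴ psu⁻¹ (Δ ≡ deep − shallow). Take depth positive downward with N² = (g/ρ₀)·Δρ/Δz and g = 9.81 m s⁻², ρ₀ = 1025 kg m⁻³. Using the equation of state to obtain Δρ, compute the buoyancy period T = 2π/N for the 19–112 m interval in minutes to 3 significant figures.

5.98 min

ΔT = -12.5 K, ΔS = -0.11 psu (deep − shallow).
Δρ/ρ₀ = −αΔT + βΔS = 3.00 × 10⁻³ − 8.91 × 10⁻⁵ = 2.9109 × 10⁻³, so Δρ ≈ 2.984 kg m⁻³.
N² = (g/ρ₀)·Δρ/Δz = g·(Δρ/ρ₀)/Δz = 9.81 × 2.9109 × 10⁻³ / 93 = 3.0705 × 10⁻⁴ s⁻².
N = √(3.0705 × 10⁻⁴) = 0.017523 rad s⁻¹ → T = 2π/N = 358.57 s = 5.9762 min ≈ 5.98 min.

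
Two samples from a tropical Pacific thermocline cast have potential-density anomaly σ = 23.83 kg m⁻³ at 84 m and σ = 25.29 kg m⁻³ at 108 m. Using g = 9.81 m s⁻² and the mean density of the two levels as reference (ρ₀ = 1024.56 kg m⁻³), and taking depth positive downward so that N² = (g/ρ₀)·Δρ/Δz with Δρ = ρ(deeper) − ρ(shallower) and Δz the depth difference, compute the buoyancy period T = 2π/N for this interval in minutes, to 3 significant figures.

4.34 min

Δρ = 1025.29 − 1023.83 = 1.46 kg m⁻³ over Δz = 108 − 84 = 24 m.
N² = (9.81/1024.56) × (1.46/24) = 5.8247 × 10⁻⁴ s⁻².
N = √(5.8247 × 10⁻⁴) = 0.024134 rad s⁻¹, so T = 2π/N = 260.35 s = 4.3392 min ≈ 4.34 min.
A positive N² confirms static stability across the interval.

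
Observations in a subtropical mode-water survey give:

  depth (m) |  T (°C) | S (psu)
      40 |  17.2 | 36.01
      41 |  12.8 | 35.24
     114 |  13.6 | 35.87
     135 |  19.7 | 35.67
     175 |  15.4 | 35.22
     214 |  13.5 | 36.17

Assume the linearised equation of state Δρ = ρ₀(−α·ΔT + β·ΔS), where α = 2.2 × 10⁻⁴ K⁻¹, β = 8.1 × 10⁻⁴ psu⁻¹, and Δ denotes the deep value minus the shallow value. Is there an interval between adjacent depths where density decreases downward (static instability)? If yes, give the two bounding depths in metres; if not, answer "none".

Evaluate Δρ/ρ₀ = −αΔT + βΔS across each adjacent pair:
  40–41 m: −αΔT+βΔS = −(2.2 × 10⁻⁴)(-4.4)+(8.1 × 10⁻⁴)(-0.77) = 3.4 × 10⁻⁴ → stable
  41–114 m: −αΔT+βΔS = −(2.2 × 10⁻⁴)(+0.8)+(8.1 × 10⁻⁴)(+0.63) = 3.3 × 10⁻⁴ → stable
  114–135 m: −αΔT+βΔS = −(2.2 × 10⁻⁴)(+6.1)+(8.1 × 10⁻⁴)(-0.20) = -1.5 × 10⁻³ → UNSTABLE
  135–175 m: −αΔT+βΔS = −(2.2 × 10⁻⁴)(-4.3)+(8.1 × 10⁻⁴)(-0.45) = 5.8 × 10⁻⁴ → stable
  175–214 m: −αΔT+βΔS = −(2.2 × 10⁻⁴)(-1.9)+(8.1 × 10⁻⁴)(+0.95) = 1.2 × 10⁻³ → stable
The 114–135 m interval has Δρ < 0: lighter water underlies denser water.

114–135 m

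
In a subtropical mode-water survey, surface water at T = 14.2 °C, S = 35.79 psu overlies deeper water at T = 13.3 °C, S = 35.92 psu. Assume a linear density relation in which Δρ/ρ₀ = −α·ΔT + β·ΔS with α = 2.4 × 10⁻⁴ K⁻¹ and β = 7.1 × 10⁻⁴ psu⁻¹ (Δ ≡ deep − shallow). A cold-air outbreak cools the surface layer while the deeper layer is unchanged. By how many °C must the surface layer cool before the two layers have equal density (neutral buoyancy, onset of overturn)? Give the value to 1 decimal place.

1.3 °C

Neutral buoyancy requires Δρ = 0, i.e. −α(T_deep − T_surf′) + β(S_deep − S_surf) = 0.
T_surf′ = T_deep − (β/α)·ΔS = 13.3 − (7.1 × 10⁻⁴/2.4 × 10⁻⁴)·(+0.13) = 12.915 °C.
Cooling required: 14.2 − (12.915) = 1.285 °C.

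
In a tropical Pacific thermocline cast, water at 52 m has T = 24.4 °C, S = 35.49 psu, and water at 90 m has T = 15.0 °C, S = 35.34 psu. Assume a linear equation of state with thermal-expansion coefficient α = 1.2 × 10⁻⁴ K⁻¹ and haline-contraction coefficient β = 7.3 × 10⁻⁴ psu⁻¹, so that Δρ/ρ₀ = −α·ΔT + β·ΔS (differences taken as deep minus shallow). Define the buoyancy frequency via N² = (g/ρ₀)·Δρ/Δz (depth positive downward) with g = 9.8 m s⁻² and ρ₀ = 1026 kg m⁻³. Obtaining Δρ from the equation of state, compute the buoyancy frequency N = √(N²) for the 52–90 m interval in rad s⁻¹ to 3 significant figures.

0.0162 rad s⁻¹

ΔT = -9.4 K, ΔS = -0.15 psu (deep − shallow).
Δρ/ρ₀ = −αΔT + βΔS = 1.128 × 10⁻³ − 1.095 × 10⁻⁴ = 1.0185 × 10⁻³, so Δρ ≈ 1.045 kg m⁻³.
N² = (g/ρ₀)·Δρ/Δz = g·(Δρ/ρ₀)/Δz = 9.8 × 1.0185 × 10⁻³ / 38 = 2.6267 × 10⁻⁴ s⁻².
N = √(2.6267 × 10⁻⁴) = 0.016207 rad s⁻¹ ≈ 0.0162 rad s⁻¹.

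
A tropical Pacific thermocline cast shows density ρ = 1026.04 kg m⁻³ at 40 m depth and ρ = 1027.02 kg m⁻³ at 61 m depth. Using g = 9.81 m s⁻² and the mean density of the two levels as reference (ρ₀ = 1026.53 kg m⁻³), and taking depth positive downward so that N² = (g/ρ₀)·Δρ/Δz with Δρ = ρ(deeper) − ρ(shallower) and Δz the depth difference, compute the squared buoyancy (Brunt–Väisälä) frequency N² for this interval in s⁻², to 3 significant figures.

4.46 × 10⁻⁴ s⁻²

Δρ = 1027.02 − 1026.04 = 0.98 kg m⁻³ over Δz = 61 − 40 = 21 m.
N² = (9.81/1026.53) × (0.98/21) = 4.4597 × 10⁻⁴ s⁻² ≈ 4.46 × 10⁻⁴ s⁻².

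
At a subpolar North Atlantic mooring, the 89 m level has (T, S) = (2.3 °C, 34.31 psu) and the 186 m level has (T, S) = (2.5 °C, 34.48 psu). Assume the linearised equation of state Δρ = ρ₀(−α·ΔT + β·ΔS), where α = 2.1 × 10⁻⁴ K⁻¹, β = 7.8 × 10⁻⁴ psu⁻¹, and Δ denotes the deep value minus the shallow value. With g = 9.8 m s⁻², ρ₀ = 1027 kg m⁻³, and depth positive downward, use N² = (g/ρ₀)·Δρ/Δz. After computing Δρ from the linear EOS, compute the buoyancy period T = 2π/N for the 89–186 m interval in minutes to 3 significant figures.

ΔT = +0.2 K, ΔS = +0.17 psu (deep − shallow).
Δρ/ρ₀ = −αΔT + βΔS = -4.20 × 10⁻⁵ + 1.326 × 10⁻⁴ = 9.06 × 10⁻⁵, so Δρ ≈ 0.09305 kg m⁻³.
N² = (g/ρ₀)·Δρ/Δz = g·(Δρ/ρ₀)/Δz = 9.8 × 9.06 × 10⁻⁵ / 97 = 9.1534 × 10⁻⁶ s⁻².
N = √(9.1534 × 10⁻⁶) = 3.0255 × 10⁻³ rad s⁻¹ → T = 2π/N = 2.0767 × 10³ s = 34.612 min ≈ 34.6 min.

34.6 min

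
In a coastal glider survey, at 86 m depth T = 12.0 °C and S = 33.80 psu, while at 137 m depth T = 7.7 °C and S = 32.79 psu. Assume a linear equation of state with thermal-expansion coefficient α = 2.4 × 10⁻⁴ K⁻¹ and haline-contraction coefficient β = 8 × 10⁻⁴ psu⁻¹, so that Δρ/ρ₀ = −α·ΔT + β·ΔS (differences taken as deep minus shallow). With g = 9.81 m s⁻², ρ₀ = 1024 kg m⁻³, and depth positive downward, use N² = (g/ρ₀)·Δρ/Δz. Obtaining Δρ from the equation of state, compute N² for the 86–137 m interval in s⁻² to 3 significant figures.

ΔT = -4.3 K, ΔS = -1.01 psu (deep − shallow).
Δρ/ρ₀ = −αΔT + βΔS = 1.032 × 10⁻³ − 8.08 × 10⁻⁴ = 2.24 × 10⁻⁴, so Δρ ≈ 0.2294 kg m⁻³.
N² = (g/ρ₀)·Δρ/Δz = g·(Δρ/ρ₀)/Δz = 9.81 × 2.24 × 10⁻⁴ / 51 = 4.3087 × 10⁻⁵ s⁻² ≈ 4.31 × 10⁻⁵ s⁻².

4.31 × 10⁻⁵ s⁻²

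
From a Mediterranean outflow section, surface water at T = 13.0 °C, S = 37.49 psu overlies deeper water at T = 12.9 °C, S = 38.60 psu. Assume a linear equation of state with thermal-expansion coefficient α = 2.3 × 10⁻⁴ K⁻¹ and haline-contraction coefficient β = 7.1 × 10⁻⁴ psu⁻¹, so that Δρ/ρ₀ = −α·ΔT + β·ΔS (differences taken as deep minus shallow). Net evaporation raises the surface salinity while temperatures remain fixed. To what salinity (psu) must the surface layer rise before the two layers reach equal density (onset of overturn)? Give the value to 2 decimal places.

38.63 psu

Neutral buoyancy requires −α(T_deep − T_surf) + β(S_deep − S_surf′) = 0.
S_surf′ = S_deep − (α/β)·ΔT = 38.60 − (2.3 × 10⁻⁴/7.1 × 10⁻⁴)·(-0.1) = 38.6324 psu.
Increase required: 38.6324 − 37.49 = 1.1424 psu.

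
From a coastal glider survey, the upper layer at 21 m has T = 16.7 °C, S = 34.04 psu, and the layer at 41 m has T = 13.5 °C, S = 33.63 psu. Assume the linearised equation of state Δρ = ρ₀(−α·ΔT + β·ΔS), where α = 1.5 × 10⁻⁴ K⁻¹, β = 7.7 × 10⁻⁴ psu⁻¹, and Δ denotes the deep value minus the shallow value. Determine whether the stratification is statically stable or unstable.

ΔT = 13.5 − 16.7 = -3.2 K and ΔS = 33.63 − 34.04 = -0.41 psu (deep − shallow).
−αΔT = 4.80 × 10⁻⁴; βΔS = -3.157 × 10⁻⁴; sum Δρ/ρ₀ = 1.643 × 10⁻⁴.
Δρ/ρ₀ > 0, so Δρ > 0: deeper water is denser → statically stable.

stable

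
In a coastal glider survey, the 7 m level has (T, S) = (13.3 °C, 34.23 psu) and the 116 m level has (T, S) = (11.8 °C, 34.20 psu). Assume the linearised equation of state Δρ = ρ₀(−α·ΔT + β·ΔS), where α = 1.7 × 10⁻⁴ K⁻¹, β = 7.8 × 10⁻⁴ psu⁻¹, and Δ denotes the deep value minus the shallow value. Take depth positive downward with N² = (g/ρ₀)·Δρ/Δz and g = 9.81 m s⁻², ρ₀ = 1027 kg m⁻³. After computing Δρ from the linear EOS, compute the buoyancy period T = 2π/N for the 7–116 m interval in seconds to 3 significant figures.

1.38 × 10³ s

ΔT = -1.5 K, ΔS = -0.03 psu (deep − shallow).
Δρ/ρ₀ = −αΔT + βΔS = 2.55 × 10⁻⁴ − 2.34 × 10⁻⁵ = 2.316 × 10⁻⁴, so Δρ ≈ 0.2379 kg m⁻³.
N² = (g/ρ₀)·Δρ/Δz = g·(Δρ/ρ₀)/Δz = 9.81 × 2.316 × 10⁻⁴ / 109 = 2.0844 × 10⁻⁵ s⁻².
N = √(2.0844 × 10⁻⁵) = 4.5655 × 10⁻³ rad s⁻¹ → T = 2π/N = 1.3762 × 10³ s ≈ 1.38 × 10³ s.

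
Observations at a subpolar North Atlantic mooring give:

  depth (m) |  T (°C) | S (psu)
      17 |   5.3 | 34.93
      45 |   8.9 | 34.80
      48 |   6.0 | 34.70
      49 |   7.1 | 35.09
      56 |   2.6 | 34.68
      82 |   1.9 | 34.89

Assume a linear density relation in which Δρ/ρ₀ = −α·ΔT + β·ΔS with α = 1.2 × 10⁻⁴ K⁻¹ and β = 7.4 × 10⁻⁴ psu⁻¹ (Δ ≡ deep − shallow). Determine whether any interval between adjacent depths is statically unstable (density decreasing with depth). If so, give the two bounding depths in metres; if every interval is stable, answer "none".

Evaluate Δρ/ρ₀ = −αΔT + βΔS across each adjacent pair:
  17–45 m: −αΔT+βΔS = −(1.2 × 10⁻⁴)(+3.6)+(7.4 × 10⁻⁴)(-0.13) = -5.3 × 10⁻⁴ → UNSTABLE
  45–48 m: −αΔT+βΔS = −(1.2 × 10⁻⁴)(-2.9)+(7.4 × 10⁻⁴)(-0.10) = 2.7 × 10⁻⁴ → stable
  48–49 m: −αΔT+βΔS = −(1.2 × 10⁻⁴)(+1.1)+(7.4 × 10⁻⁴)(+0.39) = 1.6 × 10⁻⁴ → stable
  49–56 m: −αΔT+βΔS = −(1.2 × 10⁻⁴)(-4.5)+(7.4 × 10⁻⁴)(-0.41) = 2.4 × 10⁻⁴ → stable
  56–82 m: −αΔT+βΔS = −(1.2 × 10⁻⁴)(-0.7)+(7.4 × 10⁻⁴)(+0.21) = 2.4 × 10⁻⁴ → stable
The 17–45 m interval has Δρ < 0: lighter water underlies denser water.

17–45 m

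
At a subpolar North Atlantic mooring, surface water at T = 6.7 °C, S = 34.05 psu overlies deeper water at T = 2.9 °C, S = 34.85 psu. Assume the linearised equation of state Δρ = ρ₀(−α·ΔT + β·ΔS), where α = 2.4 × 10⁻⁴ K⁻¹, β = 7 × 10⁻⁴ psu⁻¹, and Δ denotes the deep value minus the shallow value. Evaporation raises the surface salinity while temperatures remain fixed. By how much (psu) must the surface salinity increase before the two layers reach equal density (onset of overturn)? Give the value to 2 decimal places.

2.10 psu

Neutral buoyancy requires −α(T_deep − T_surf) + β(S_deep − S_surf′) = 0.
S_surf′ = S_deep − (α/β)·ΔT = 34.85 − (2.4 × 10⁻⁴/7 × 10⁻⁴)·(-3.8) = 36.1529 psu.
Increase required: 36.1529 − 34.05 = 2.1029 psu.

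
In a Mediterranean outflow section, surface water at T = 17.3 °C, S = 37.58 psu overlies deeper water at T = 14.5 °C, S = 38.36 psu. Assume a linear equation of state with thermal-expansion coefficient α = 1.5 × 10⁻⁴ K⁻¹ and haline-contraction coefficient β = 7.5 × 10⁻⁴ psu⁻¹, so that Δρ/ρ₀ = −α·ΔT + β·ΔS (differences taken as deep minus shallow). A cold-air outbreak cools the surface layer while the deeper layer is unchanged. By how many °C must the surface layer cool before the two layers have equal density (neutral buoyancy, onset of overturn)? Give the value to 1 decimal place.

Neutral buoyancy requires Δρ = 0, i.e. −α(T_deep − T_surf′) + β(S_deep − S_surf) = 0.
T_surf′ = T_deep − (β/α)·ΔS = 14.5 − (7.5 × 10⁻⁴/1.5 × 10⁻⁴)·(+0.78) = 10.600 °C.
Cooling required: 17.3 − (10.600) = 6.700 °C.

6.7 °C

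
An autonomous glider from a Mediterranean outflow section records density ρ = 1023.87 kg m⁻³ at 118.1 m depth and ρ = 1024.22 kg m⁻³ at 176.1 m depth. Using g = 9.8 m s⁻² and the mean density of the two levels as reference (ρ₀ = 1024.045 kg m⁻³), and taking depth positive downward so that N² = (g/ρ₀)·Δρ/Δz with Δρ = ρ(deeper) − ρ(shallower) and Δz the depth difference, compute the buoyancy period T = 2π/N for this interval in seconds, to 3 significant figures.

827 s

Δρ = 1024.22 − 1023.87 = 0.35 kg m⁻³ over Δz = 176.1 − 118.1 = 58 m.
N² = (9.8/1024.045) × (0.35/58) = 5.7749 × 10⁻⁵ s⁻².
N = √(5.7749 × 10⁻⁵) = 7.5993 × 10⁻³ rad s⁻¹, so T = 2π/N = 826.81 s ≈ 827 s.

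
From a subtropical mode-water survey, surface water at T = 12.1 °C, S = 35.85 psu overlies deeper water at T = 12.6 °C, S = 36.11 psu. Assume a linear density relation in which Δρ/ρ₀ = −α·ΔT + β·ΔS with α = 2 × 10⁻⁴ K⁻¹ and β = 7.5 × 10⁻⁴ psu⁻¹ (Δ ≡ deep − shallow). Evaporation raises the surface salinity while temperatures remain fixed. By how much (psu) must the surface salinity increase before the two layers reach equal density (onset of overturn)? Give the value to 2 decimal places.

0.13 psu

Neutral buoyancy requires −α(T_deep − T_surf) + β(S_deep − S_surf′) = 0.
S_surf′ = S_deep − (α/β)·ΔT = 36.11 − (2 × 10⁻⁴/7.5 × 10⁻⁴)·(+0.5) = 35.9767 psu.
Increase required: 35.9767 − 35.85 = 0.1267 psu.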